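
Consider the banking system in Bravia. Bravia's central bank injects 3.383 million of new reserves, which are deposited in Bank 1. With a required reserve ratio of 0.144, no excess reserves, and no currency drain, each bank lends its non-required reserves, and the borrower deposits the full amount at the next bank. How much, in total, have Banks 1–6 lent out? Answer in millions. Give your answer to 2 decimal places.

12.20 million

Bank i lends (1 − rr)^i of the original deposit: Bank 1 lends 3.383·0.8560 ≈ 2.8958, Bank 2 lends 3.383·0.8560² ≈ 2.4788, and so on.
Summing a geometric series: total = 3.383·[0.8560·(1 − 0.8560^6) / (1 − 0.8560)] ≈ 12.1986 million.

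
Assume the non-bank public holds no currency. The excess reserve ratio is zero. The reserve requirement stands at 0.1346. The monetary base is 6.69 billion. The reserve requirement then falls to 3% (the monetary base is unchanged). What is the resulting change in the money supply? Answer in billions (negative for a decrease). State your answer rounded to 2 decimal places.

173.30 billion

Initially m₁ = 1 / (0.1346) ≈ 7.4294, so M₁ = 7.4294 × 6.69 ≈ 49.7027 billion.
After the change m₂ = 1 / (0.03) ≈ 33.3333, so M₂ = 33.3333 × 6.69 ≈ 222.9998 billion.
ΔM = M₂ − M₁ = 222.9998 − 49.7027 = 173.2971 billion.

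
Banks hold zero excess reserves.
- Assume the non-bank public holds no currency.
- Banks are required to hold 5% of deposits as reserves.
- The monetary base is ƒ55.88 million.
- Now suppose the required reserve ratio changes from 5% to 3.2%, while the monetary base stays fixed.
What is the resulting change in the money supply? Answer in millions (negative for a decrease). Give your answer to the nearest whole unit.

ƒ629 million

Initially m₁ = 1 / (0.05) = 20, so M₁ = 20 × 55.88 = 1117.6 million.
After the change m₂ = 1 / (0.032) = 31.25, so M₂ = 31.25 × 55.88 = 1746.25 million.
ΔM = M₂ − M₁ = 1746.25 − 1117.6 = 628.65 million.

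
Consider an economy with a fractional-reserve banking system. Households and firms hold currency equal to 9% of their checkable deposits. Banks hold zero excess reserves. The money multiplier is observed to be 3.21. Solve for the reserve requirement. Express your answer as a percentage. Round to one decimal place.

Using m = 3.21. Since m = (1 + c)/(c + rr + e), the denominator satisfies c + rr + e = (1 + c)/m = (1 + 0.09) / 3.21 ≈ 0.339564.
With c = 0.09 and e = 0, the reserve requirement is 0.339564 − 0.09 − 0 = 0.249564.

25.0%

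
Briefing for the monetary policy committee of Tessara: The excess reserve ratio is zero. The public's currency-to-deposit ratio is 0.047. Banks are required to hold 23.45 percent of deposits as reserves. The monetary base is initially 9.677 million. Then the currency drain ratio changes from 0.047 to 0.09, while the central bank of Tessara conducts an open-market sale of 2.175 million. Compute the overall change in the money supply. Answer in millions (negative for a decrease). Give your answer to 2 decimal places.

Before: m₁ = (1 + 0.047) / (0.2345 + 0.047) ≈ 3.7194, MB₁ = 9.677, so M₁ = 3.7194 × 9.677 ≈ 35.9926 million.
After: m₂ = (1 + 0.09) / (0.2345 + 0.09) ≈ 3.3590, MB₂ = 9.677 − 2.175 = 7.502, so M₂ = 3.3590 × 7.502 ≈ 25.1992 million.
ΔM = M₂ − M₁ = 25.1992 − 35.9926 = -10.7934 million.

-10.79 million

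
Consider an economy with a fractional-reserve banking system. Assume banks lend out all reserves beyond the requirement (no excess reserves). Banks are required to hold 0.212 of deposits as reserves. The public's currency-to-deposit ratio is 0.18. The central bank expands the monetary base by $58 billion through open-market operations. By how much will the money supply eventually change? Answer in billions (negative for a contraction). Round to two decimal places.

The money multiplier is m = (1 + c) / (rr + c) = (1 + 0.18) / (0.212 + 0.18) ≈ 3.01020.
The purchase adds 58 billion of base, so ΔM = m × ΔMB = 3.01020 × (+58) = 174.5916 billion.

$174.59 billion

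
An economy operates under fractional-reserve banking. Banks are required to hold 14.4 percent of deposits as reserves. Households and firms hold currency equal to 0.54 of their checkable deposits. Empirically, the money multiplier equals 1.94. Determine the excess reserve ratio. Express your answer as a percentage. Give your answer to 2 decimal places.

Using m = 1.94. Since m = (1 + c)/(c + rr + e), the denominator satisfies c + rr + e = (1 + c)/m = (1 + 0.54) / 1.94 ≈ 0.793814.
With c = 0.54 and rr = 0.144, the excess reserve ratio is 0.793814 − 0.54 − 0.144 = 0.109814.

10.98%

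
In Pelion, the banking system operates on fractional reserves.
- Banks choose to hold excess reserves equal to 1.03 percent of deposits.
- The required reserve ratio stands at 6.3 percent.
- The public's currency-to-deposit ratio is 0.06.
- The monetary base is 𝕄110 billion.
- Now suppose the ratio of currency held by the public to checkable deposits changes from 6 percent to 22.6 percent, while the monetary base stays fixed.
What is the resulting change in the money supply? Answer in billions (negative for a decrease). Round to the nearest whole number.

Initially m₁ = (1 + 0.06) / (0.063 + 0.0103 + 0.06) ≈ 7.9520, so M₁ = 7.9520 × 110 = 874.72 billion.
After the change m₂ = (1 + 0.226) / (0.063 + 0.0103 + 0.226) ≈ 4.0962, so M₂ = 4.0962 × 110 = 450.582 billion.
ΔM = M₂ − M₁ = 450.582 − 874.72 = -424.138 billion.

-424 billion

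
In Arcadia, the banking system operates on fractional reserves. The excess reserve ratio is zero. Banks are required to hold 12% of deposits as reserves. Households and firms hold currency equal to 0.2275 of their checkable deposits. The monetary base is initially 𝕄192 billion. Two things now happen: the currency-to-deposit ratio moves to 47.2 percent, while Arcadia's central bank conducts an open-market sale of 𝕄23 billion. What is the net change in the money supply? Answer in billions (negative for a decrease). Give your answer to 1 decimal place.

Before: m₁ = (1 + 0.2275) / (0.12 + 0.2275) ≈ 3.53237, MB₁ = 192, so M₁ = 3.53237 × 192 ≈ 678.215 billion.
After: m₂ = (1 + 0.472) / (0.12 + 0.472) ≈ 2.48649, MB₂ = 192 − 23 = 169, so M₂ = 2.48649 × 169 ≈ 420.2168 billion.
ΔM = M₂ − M₁ = 420.2168 − 678.215 = -257.9982 billion.

-258.0 billion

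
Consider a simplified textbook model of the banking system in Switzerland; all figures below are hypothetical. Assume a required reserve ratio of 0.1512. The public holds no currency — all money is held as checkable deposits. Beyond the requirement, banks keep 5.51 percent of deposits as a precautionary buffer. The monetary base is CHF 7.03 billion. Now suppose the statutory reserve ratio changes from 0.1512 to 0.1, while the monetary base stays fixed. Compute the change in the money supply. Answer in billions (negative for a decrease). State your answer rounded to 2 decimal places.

CHF 11.25 billion

Initially m₁ = 1 / (0.1512 + 0.0551) ≈ 4.8473, so M₁ = 4.8473 × 7.03 ≈ 34.0765 billion.
After the change m₂ = 1 / (0.1 + 0.0551) ≈ 6.4475, so M₂ = 6.4475 × 7.03 ≈ 45.3259 billion.
ΔM = M₂ − M₁ = 45.3259 − 34.0765 = 11.2494 billion.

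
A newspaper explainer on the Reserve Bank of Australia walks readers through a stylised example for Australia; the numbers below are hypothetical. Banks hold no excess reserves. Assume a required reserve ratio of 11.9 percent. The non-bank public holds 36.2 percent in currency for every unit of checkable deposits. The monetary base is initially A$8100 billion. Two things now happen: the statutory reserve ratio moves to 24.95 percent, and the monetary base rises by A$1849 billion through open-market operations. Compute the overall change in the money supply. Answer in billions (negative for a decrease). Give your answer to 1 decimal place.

Before: m₁ = (1 + 0.362) / (0.119 + 0.362) ≈ 2.831601, MB₁ = 8100, so M₁ = 2.831601 × 8100 = 22935.9681 billion.
After: m₂ = (1 + 0.362) / (0.2495 + 0.362) ≈ 2.227310, MB₂ = 8100 + 1849 = 9949, so M₂ = 2.227310 × 9949 ≈ 22159.5072 billion.
ΔM = M₂ − M₁ = 22159.5072 − 22935.9681 = -776.4609 billion.

-776.5 billion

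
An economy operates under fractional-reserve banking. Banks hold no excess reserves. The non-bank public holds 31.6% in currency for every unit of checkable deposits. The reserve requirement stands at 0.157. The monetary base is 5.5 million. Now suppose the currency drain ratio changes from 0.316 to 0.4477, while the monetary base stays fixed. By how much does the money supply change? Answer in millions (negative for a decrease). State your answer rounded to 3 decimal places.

Initially m₁ = (1 + 0.316) / (0.157 + 0.316) ≈ 2.78224, so M₁ = 2.78224 × 5.5 ≈ 15.3023 million.
After the change m₂ = (1 + 0.4477) / (0.157 + 0.4477) ≈ 2.39408, so M₂ = 2.39408 × 5.5 ≈ 13.1674 million.
ΔM = M₂ − M₁ = 13.1674 − 15.3023 = -2.1349 million.

-2.135 million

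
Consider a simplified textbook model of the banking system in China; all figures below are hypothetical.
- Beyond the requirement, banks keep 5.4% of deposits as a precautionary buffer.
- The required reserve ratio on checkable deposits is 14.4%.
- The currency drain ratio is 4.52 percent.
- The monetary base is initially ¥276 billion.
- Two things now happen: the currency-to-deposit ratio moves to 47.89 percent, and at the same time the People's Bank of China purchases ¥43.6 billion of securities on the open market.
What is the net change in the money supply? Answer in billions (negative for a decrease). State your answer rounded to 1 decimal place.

Before: m₁ = (1 + 0.0452) / (0.144 + 0.054 + 0.0452) ≈ 4.29770, MB₁ = 276, so M₁ = 4.29770 × 276 = 1186.1652 billion.
After: m₂ = (1 + 0.4789) / (0.144 + 0.054 + 0.4789) ≈ 2.18481, MB₂ = 276 + 43.6 = 319.6, so M₂ = 2.18481 × 319.6 ≈ 698.2653 billion.
ΔM = M₂ − M₁ = 698.2653 − 1186.1652 = -487.8999 billion.

-487.9 billion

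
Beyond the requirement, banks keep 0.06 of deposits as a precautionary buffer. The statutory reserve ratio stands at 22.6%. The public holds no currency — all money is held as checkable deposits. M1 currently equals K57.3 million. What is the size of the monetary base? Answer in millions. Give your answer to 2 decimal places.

K16.39 million

The money multiplier is m = 1 / (rr + e) = 1 / (0.226 + 0.06) ≈ 3.49650.
MB = M / m = 57.3 / 3.49650 ≈ 16.3878 million.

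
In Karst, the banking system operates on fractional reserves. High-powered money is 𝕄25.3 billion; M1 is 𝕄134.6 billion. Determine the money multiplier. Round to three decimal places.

5.320

The money multiplier is m = M / MB = 134.6 / 25.3 ≈ 5.32016.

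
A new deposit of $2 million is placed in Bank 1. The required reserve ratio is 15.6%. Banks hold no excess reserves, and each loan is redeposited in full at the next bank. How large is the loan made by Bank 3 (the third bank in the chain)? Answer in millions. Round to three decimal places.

$1.202 million

Each bank lends a fraction (1 − rr) = 0.8440 of the deposit it receives, so Bank 3 receives 2·0.8440^2 and lends 2·0.8440^3 ≈ 1.2024 million.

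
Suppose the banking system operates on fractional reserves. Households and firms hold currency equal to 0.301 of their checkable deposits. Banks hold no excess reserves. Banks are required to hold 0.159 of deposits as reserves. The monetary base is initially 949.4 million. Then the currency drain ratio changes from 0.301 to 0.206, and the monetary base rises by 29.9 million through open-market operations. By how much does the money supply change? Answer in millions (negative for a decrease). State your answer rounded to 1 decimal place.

Before: m₁ = (1 + 0.301) / (0.159 + 0.301) ≈ 2.82826, MB₁ = 949.4, so M₁ = 2.82826 × 949.4 ≈ 2685.15 million.
After: m₂ = (1 + 0.206) / (0.159 + 0.206) ≈ 3.30411, MB₂ = 949.4 + 29.9 = 979.3, so M₂ = 3.30411 × 979.3 ≈ 3235.7149 million.
ΔM = M₂ − M₁ = 3235.7149 − 2685.15 = 550.5649 million.

550.6 million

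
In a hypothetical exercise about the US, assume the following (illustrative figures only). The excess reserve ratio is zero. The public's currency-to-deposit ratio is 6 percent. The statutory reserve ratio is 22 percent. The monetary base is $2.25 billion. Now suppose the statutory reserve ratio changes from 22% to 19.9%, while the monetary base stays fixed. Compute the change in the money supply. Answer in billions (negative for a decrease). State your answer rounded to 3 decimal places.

Initially m₁ = (1 + 0.06) / (0.22 + 0.06) ≈ 3.78571, so M₁ = 3.78571 × 2.25 ≈ 8.5178 billion.
After the change m₂ = (1 + 0.06) / (0.199 + 0.06) ≈ 4.09266, so M₂ = 4.09266 × 2.25 ≈ 9.2085 billion.
ΔM = M₂ − M₁ = 9.2085 − 8.5178 = 0.6907 billion.

$0.691 billion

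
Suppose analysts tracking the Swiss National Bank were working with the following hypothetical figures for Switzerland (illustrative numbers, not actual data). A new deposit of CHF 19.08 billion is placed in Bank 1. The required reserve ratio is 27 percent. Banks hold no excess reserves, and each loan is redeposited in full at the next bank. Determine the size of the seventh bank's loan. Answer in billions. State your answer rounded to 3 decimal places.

Each bank lends a fraction (1 − rr) = 0.7300 of the deposit it receives, so Bank 7 receives 19.08·0.7300^6 and lends 19.08·0.7300^7 ≈ 2.1078 billion.

CHF 2.108 billion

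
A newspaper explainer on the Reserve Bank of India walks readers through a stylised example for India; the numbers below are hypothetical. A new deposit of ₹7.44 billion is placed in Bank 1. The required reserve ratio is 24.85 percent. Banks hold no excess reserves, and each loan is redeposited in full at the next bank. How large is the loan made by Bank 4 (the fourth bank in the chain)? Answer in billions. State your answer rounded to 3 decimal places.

₹2.373 billion

Each bank lends a fraction (1 − rr) = 0.7515 of the deposit it receives, so Bank 4 receives 7.44·0.7515^3 and lends 7.44·0.7515^4 ≈ 2.3730 billion.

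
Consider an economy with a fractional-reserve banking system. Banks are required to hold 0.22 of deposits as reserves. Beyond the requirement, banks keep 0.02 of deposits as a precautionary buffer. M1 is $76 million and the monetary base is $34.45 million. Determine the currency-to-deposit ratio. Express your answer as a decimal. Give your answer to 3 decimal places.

Using m = M/MB = 76/34.45 ≈ 2.206096. From m = (1 + c)/(c + rr + e), rearranging gives 1 + c = m·(c + rr + e), so c·(1 − m) = m·(rr + e) − 1.
Hence c = [m·(rr + e) − 1]/(1 − m) = [2.206096 × (0.22 + 0.02) − 1] / (1 − 2.206096) ≈ 0.390132.

0.390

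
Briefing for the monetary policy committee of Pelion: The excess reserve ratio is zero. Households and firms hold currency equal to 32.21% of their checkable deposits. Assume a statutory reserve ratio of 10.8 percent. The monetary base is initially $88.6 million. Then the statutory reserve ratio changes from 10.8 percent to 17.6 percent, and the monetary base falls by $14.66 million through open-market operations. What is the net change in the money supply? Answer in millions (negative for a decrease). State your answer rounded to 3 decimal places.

-76.093 million

Before: m₁ = (1 + 0.3221) / (0.108 + 0.3221) ≈ 3.073936, MB₁ = 88.6, so M₁ = 3.073936 × 88.6 ≈ 272.3507 million.
After: m₂ = (1 + 0.3221) / (0.176 + 0.3221) ≈ 2.654286, MB₂ = 88.6 − 14.66 = 73.94, so M₂ = 2.654286 × 73.94 ≈ 196.2579 million.
ΔM = M₂ − M₁ = 196.2579 − 272.3507 = -76.0928 million.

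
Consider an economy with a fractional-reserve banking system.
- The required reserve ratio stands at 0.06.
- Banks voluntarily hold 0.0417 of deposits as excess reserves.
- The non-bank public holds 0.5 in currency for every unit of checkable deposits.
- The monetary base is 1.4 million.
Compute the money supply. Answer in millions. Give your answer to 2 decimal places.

The money multiplier is m = (1 + c) / (rr + e + c) = (1 + 0.5) / (0.06 + 0.0417 + 0.5) ≈ 2.4929.
So M = m × MB = 2.4929 × 1.4 ≈ 3.4901 million.

3.49 million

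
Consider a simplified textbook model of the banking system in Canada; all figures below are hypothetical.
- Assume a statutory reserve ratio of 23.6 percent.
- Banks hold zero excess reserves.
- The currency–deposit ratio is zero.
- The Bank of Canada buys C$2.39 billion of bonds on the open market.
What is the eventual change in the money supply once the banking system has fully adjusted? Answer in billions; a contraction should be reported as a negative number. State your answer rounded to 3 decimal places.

The simple money multiplier is m = 1/rr = 1/0.236 ≈ 4.23729.
An open-market purchase increases the monetary base by 2.39 billion, so ΔM = m × ΔMB = 4.23729 × 2.39 ≈ 10.1271 billion.

C$10.127 billion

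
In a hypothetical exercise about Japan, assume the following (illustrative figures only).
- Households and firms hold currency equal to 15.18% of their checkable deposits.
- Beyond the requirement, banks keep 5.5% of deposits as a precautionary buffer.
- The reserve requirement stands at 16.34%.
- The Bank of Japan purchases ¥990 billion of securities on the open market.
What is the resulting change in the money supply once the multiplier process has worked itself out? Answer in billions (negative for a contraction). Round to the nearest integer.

The money multiplier is m = (1 + c) / (rr + e + c) = (1 + 0.1518) / (0.1634 + 0.055 + 0.1518) ≈ 3.1113.
The purchase adds 990 billion of base, so ΔM = m × ΔMB = 3.1113 × (+990) = 3080.187 billion.

¥3080 billion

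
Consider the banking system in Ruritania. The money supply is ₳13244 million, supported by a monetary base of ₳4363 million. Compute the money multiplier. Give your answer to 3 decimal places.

3.036

The money multiplier is m = M / MB = 13244 / 4363 ≈ 3.03553.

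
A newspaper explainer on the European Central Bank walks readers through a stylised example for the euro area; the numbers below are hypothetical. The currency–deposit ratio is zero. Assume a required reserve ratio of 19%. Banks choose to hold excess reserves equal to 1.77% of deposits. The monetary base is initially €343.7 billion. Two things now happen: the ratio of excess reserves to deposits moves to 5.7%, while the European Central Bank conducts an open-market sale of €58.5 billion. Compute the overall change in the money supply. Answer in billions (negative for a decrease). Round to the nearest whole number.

Before: m₁ = 1 / (0.19 + 0.0177) ≈ 4.8146, MB₁ = 343.7, so M₁ = 4.8146 × 343.7 ≈ 1654.778 billion.
After: m₂ = 1 / (0.19 + 0.057) ≈ 4.0486, MB₂ = 343.7 − 58.5 = 285.2, so M₂ = 4.0486 × 285.2 ≈ 1154.6607 billion.
ΔM = M₂ − M₁ = 1154.6607 − 1654.778 = -500.1173 billion.

-500 billion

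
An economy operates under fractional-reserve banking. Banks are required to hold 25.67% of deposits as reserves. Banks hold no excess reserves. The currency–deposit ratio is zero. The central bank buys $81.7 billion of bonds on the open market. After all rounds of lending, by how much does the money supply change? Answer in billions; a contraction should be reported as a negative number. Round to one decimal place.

The simple money multiplier is m = 1/rr = 1/0.2567 ≈ 3.8956.
An open-market purchase increases the monetary base by 81.7 billion, so ΔM = m × ΔMB = 3.8956 × 81.7 ≈ 318.2705 billion.

$318.3 billion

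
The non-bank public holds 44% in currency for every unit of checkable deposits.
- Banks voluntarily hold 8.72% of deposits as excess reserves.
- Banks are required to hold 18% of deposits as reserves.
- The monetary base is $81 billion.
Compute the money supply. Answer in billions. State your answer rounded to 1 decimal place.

The money multiplier is m = (1 + c) / (rr + e + c) = (1 + 0.44) / (0.18 + 0.0872 + 0.44) ≈ 2.0362.
So M = m × MB = 2.0362 × 81 = 164.9322 billion.

$164.9 billion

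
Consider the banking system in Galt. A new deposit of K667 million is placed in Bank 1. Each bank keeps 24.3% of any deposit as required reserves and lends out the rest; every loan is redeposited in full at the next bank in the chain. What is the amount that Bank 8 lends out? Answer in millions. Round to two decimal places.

K71.93 million

Each bank lends a fraction (1 − rr) = 0.7570 of the deposit it receives, so Bank 8 receives 667·0.7570^7 and lends 667·0.7570^8 ≈ 71.9272 million.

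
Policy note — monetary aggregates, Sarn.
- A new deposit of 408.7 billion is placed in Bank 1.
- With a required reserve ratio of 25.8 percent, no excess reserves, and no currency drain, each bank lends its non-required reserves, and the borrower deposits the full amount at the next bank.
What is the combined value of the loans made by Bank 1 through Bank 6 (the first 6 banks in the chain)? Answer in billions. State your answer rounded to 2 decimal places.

979.25 billion

Bank i lends (1 − rr)^i of the original deposit: Bank 1 lends 408.7·0.7420 = 303.2554, Bank 2 lends 408.7·0.7420² ≈ 225.0155, and so on.
Summing a geometric series: total = 408.7·[0.7420·(1 − 0.7420^6) / (1 − 0.7420)] ≈ 979.2477 billion.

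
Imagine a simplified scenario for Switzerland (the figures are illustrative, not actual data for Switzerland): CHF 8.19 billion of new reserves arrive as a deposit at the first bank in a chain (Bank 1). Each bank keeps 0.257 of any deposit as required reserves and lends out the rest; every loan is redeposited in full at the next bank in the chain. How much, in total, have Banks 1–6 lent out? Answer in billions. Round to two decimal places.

CHF 19.69 billion

Bank i lends (1 − rr)^i of the original deposit: Bank 1 lends 8.19·0.7430 ≈ 6.0852, Bank 2 lends 8.19·0.7430² ≈ 4.5213, and so on.
Summing a geometric series: total = 8.19·[0.7430·(1 − 0.7430^6) / (1 − 0.7430)] ≈ 19.6941 billion.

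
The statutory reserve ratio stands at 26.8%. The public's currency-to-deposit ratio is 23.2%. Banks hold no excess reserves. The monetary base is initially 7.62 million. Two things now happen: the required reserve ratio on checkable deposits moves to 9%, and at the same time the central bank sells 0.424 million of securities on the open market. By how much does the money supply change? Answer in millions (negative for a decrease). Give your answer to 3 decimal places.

8.757 million

Before: m₁ = (1 + 0.232) / (0.268 + 0.232) = 2.46400, MB₁ = 7.62, so M₁ = 2.46400 × 7.62 ≈ 18.7757 million.
After: m₂ = (1 + 0.232) / (0.09 + 0.232) ≈ 3.82609, MB₂ = 7.62 − 0.424 = 7.196, so M₂ = 3.82609 × 7.196 ≈ 27.5325 million.
ΔM = M₂ − M₁ = 27.5325 − 18.7757 = 8.7568 million.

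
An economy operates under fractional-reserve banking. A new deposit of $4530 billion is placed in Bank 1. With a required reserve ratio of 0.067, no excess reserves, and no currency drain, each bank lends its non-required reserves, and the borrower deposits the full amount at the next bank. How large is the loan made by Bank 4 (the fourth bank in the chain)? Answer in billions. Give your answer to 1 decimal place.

Each bank lends a fraction (1 − rr) = 0.9330 of the deposit it receives, so Bank 4 receives 4530·0.9330^3 and lends 4530·0.9330^4 ≈ 3432.6125 billion.

$3432.6 billion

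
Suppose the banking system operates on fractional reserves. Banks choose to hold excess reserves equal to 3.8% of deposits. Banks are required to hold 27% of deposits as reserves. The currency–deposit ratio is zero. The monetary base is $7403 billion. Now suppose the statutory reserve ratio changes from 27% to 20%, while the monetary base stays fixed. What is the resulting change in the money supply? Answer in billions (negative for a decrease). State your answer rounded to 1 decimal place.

$7069.3 billion

Initially m₁ = 1 / (0.27 + 0.038) ≈ 3.246753, so M₁ = 3.246753 × 7403 ≈ 24035.7125 billion.
After the change m₂ = 1 / (0.2 + 0.038) ≈ 4.201681, so M₂ = 4.201681 × 7403 ≈ 31105.0444 billion.
ΔM = M₂ − M₁ = 31105.0444 − 24035.7125 = 7069.3319 billion.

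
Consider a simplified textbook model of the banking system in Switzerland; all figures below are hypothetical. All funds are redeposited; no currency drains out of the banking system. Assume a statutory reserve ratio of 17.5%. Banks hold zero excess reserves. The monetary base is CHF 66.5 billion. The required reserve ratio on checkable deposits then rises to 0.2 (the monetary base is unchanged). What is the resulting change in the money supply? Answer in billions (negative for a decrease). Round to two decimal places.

-47.50 billion

Initially m₁ = 1 / (0.175) ≈ 5.71429, so M₁ = 5.71429 × 66.5 ≈ 380.0003 billion.
After the change m₂ = 1 / (0.2) = 5, so M₂ = 5 × 66.5 = 332.5 billion.
ΔM = M₂ − M₁ = 332.5 − 380.0003 = -47.5003 billion.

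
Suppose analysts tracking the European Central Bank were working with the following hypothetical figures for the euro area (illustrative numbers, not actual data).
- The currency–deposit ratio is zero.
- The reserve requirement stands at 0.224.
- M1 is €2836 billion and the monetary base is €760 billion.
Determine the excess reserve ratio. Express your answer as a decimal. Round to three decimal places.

Using m = M/MB = 2836/760 ≈ 3.731579. Since m = (1 + c)/(c + rr + e), the denominator satisfies c + rr + e = (1 + c)/m = (1 + 0) / 3.731579 ≈ 0.267983.
With c = 0 and rr = 0.224, the excess reserve ratio is 0.267983 − 0 − 0.224 = 0.043983.

0.044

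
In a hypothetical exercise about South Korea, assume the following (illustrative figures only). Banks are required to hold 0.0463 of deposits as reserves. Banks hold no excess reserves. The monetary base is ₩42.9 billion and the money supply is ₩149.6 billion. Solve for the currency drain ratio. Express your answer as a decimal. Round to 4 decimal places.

0.3371

Using m = M/MB = 149.6/42.9 ≈ 3.487179. From m = (1 + c)/(c + rr + e), rearranging gives 1 + c = m·(c + rr + e), so c·(1 − m) = m·(rr + e) − 1.
Hence c = [m·(rr + e) − 1]/(1 − m) = [3.487179 × (0.0463 + 0) − 1] / (1 − 3.487179) ≈ 0.337146.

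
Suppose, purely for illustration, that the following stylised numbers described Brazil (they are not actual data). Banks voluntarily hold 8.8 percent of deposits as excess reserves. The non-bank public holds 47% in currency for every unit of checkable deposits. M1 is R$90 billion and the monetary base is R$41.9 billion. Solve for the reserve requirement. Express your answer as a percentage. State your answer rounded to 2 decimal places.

Using m = M/MB = 90/41.9 ≈ 2.147971. Since m = (1 + c)/(c + rr + e), the denominator satisfies c + rr + e = (1 + c)/m = (1 + 0.47) / 2.147971 ≈ 0.684367.
With c = 0.47 and e = 0.088, the reserve requirement is 0.684367 − 0.47 − 0.088 = 0.126367.

12.64%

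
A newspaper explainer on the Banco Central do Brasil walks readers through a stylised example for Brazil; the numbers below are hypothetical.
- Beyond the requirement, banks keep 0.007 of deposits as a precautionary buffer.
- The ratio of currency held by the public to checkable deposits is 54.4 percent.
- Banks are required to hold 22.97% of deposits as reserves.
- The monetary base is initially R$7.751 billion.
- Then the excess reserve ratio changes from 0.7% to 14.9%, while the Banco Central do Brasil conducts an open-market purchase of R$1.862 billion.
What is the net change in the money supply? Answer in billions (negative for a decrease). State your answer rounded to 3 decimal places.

Before: m₁ = (1 + 0.544) / (0.2297 + 0.007 + 0.544) ≈ 1.97771, MB₁ = 7.751, so M₁ = 1.97771 × 7.751 ≈ 15.3292 billion.
After: m₂ = (1 + 0.544) / (0.2297 + 0.149 + 0.544) ≈ 1.67335, MB₂ = 7.751 + 1.862 = 9.613, so M₂ = 1.67335 × 9.613 ≈ 16.0859 billion.
ΔM = M₂ − M₁ = 16.0859 − 15.3292 = 0.7567 billion.

R$0.757 billion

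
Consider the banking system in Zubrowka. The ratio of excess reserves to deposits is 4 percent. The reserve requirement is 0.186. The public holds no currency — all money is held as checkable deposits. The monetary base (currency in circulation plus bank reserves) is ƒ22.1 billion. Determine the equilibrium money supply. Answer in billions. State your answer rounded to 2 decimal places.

ƒ97.79 billion

The money multiplier is m = 1 / (rr + e) = 1 / (0.186 + 0.04) ≈ 4.42478.
So M = m × MB = 4.42478 × 22.1 ≈ 97.7876 billion.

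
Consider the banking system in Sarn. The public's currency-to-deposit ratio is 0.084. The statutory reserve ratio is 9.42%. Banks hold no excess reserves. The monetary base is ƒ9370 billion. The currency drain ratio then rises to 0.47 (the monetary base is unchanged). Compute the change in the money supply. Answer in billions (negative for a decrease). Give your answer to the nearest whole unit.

-32585 billion

Initially m₁ = (1 + 0.084) / (0.0942 + 0.084) ≈ 6.08305, so M₁ = 6.08305 × 9370 = 56998.1785 billion.
After the change m₂ = (1 + 0.47) / (0.0942 + 0.47) ≈ 2.60546, so M₂ = 2.60546 × 9370 = 24413.1602 billion.
ΔM = M₂ − M₁ = 24413.1602 − 56998.1785 = -32585.0183 billion.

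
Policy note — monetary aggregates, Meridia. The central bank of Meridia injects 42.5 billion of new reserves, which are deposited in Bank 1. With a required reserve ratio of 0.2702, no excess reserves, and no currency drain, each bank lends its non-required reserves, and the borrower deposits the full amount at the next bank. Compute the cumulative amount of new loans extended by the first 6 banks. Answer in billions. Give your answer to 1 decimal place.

97.4 billion

Bank i lends (1 − rr)^i of the original deposit: Bank 1 lends 42.5·0.7298 = 31.0165, Bank 2 lends 42.5·0.7298² ≈ 22.6358, and so on.
Summing a geometric series: total = 42.5·[0.7298·(1 − 0.7298^6) / (1 − 0.7298)] ≈ 97.4476 billion.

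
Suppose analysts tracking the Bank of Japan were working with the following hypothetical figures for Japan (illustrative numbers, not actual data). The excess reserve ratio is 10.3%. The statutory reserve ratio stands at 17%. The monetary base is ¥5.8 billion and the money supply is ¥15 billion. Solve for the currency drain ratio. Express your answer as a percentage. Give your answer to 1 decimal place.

Using m = M/MB = 15/5.8 ≈ 2.586207. From m = (1 + c)/(c + rr + e), rearranging gives 1 + c = m·(c + rr + e), so c·(1 − m) = m·(rr + e) − 1.
Hence c = [m·(rr + e) − 1]/(1 − m) = [2.586207 × (0.17 + 0.103) − 1] / (1 − 2.586207) ≈ 0.185326.

18.5%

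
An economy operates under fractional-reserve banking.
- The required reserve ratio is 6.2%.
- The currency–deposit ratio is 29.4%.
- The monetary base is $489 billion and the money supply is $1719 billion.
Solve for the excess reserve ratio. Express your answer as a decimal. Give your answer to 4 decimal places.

Using m = M/MB = 1719/489 ≈ 3.515337. Since m = (1 + c)/(c + rr + e), the denominator satisfies c + rr + e = (1 + c)/m = (1 + 0.294) / 3.515337 ≈ 0.368101.
With c = 0.294 and rr = 0.062, the excess reserve ratio is 0.368101 − 0.294 − 0.062 = 0.012101.

0.0121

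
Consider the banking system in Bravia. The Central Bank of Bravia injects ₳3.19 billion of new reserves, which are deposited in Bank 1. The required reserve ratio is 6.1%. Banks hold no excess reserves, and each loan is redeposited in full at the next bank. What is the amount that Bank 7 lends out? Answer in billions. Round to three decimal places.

Each bank lends a fraction (1 − rr) = 0.9390 of the deposit it receives, so Bank 7 receives 3.19·0.9390^6 and lends 3.19·0.9390^7 ≈ 2.0533 billion.

₳2.053 billion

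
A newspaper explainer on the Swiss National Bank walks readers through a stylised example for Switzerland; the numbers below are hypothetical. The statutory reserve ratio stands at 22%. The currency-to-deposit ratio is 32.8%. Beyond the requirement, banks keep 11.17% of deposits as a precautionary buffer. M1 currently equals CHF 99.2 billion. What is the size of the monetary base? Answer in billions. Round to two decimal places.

The money multiplier is m = (1 + c) / (rr + e + c) = (1 + 0.328) / (0.22 + 0.1117 + 0.328) ≈ 2.01304.
MB = M / m = 99.2 / 2.01304 ≈ 49.2787 billion.

CHF 49.28 billion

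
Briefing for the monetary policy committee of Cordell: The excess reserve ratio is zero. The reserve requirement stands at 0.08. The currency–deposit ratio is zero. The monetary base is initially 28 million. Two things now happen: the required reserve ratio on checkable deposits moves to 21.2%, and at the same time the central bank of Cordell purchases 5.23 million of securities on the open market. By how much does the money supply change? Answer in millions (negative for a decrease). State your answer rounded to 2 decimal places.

Before: m₁ = 1 / (0.08) = 12.5, MB₁ = 28, so M₁ = 12.5 × 28 = 350 million.
After: m₂ = 1 / (0.212) ≈ 4.71698, MB₂ = 28 + 5.23 = 33.23, so M₂ = 4.71698 × 33.23 ≈ 156.7452 million.
ΔM = M₂ − M₁ = 156.7452 − 350 = -193.2548 million.

-193.25 million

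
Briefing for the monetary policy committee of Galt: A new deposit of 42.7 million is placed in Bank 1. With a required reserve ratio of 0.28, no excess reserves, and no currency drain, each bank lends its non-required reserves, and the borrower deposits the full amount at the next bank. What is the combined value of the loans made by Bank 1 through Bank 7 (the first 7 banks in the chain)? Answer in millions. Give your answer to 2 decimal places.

98.79 million

Bank i lends (1 − rr)^i of the original deposit: Bank 1 lends 42.7·0.7200 = 30.7440, Bank 2 lends 42.7·0.7200² ≈ 22.1357, and so on.
Summing a geometric series: total = 42.7·[0.7200·(1 − 0.7200^7) / (1 − 0.7200)] ≈ 98.7864 million.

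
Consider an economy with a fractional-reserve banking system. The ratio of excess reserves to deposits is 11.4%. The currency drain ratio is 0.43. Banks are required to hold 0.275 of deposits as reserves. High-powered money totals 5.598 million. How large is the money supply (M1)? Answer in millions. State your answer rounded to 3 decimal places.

9.774 million

The money multiplier is m = (1 + c) / (rr + e + c) = (1 + 0.43) / (0.275 + 0.114 + 0.43) ≈ 1.74603.
So M = m × MB = 1.74603 × 5.598 ≈ 9.7743 million.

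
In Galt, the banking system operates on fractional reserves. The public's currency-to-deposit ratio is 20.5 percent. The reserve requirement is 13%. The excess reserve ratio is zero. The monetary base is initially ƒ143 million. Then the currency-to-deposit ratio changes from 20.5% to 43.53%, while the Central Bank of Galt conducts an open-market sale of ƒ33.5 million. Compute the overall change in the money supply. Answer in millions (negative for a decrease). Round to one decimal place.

Before: m₁ = (1 + 0.205) / (0.13 + 0.205) ≈ 3.59701, MB₁ = 143, so M₁ = 3.59701 × 143 ≈ 514.3724 million.
After: m₂ = (1 + 0.4353) / (0.13 + 0.4353) ≈ 2.53901, MB₂ = 143 − 33.5 = 109.5, so M₂ = 2.53901 × 109.5 ≈ 278.0216 million.
ΔM = M₂ − M₁ = 278.0216 − 514.3724 = -236.3508 million.

-236.4 million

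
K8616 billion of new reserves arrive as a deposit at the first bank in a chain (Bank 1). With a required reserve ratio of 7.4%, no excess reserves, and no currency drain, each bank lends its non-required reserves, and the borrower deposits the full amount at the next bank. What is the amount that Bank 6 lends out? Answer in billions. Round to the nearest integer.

Each bank lends a fraction (1 − rr) = 0.9260 of the deposit it receives, so Bank 6 receives 8616·0.9260^5 and lends 8616·0.9260^6 ≈ 5432.1482 billion.

K5432 billion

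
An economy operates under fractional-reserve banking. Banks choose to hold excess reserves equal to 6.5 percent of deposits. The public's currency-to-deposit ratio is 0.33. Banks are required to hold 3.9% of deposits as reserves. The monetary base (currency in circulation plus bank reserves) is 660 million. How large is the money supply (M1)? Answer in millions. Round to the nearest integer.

2023 million

The money multiplier is m = (1 + c) / (rr + e + c) = (1 + 0.33) / (0.039 + 0.065 + 0.33) ≈ 3.0645.
So M = m × MB = 3.0645 × 660 = 2022.57 million.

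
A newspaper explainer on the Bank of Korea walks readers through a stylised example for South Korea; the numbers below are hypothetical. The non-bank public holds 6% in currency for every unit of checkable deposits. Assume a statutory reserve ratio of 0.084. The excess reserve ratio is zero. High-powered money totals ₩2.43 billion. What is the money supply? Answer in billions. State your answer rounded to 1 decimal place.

The money multiplier is m = (1 + c) / (rr + c) = (1 + 0.06) / (0.084 + 0.06) ≈ 7.3611.
So M = m × MB = 7.3611 × 2.43 ≈ 17.8875 billion.

₩17.9 billion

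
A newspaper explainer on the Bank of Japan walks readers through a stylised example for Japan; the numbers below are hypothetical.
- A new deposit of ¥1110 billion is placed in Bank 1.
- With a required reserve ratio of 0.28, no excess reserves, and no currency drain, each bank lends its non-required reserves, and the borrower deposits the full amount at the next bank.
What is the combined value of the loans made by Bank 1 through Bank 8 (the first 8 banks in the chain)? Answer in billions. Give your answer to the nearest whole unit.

Bank i lends (1 − rr)^i of the original deposit: Bank 1 lends 1110·0.7200 = 799.2000, Bank 2 lends 1110·0.7200² = 575.4240, and so on.
Summing a geometric series: total = 1110·[0.7200·(1 − 0.7200^8) / (1 − 0.7200)] ≈ 2648.1480 billion.

¥2648 billion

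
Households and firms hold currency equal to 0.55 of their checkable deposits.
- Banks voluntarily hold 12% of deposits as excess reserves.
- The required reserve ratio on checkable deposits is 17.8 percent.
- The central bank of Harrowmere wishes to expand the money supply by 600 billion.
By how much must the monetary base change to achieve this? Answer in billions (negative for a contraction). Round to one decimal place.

The money multiplier is m = (1 + c) / (rr + e + c) = (1 + 0.55) / (0.178 + 0.12 + 0.55) ≈ 1.82783.
ΔMB = ΔM / m = (+600) / 1.82783 ≈ 328.2581 billion.

328.3 billion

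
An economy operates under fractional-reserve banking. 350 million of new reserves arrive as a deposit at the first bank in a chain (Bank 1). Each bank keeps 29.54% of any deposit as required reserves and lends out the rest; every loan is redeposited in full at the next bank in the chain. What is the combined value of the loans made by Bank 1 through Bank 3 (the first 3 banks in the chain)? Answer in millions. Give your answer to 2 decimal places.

Bank i lends (1 − rr)^i of the original deposit: Bank 1 lends 350·0.7046 = 246.6100, Bank 2 lends 350·0.7046² ≈ 173.7614, and so on.
Summing a geometric series: total = 350·[0.7046·(1 − 0.7046^3) / (1 − 0.7046)] ≈ 542.8037 million.

542.80 million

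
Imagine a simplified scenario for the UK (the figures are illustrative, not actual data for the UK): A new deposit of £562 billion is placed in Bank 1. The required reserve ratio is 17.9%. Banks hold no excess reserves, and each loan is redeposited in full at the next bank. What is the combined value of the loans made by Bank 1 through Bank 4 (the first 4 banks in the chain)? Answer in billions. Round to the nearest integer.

£1407 billion

Bank i lends (1 − rr)^i of the original deposit: Bank 1 lends 562·0.8210 = 461.4020, Bank 2 lends 562·0.8210² ≈ 378.8110, and so on.
Summing a geometric series: total = 562·[0.8210·(1 − 0.8210^4) / (1 − 0.8210)] ≈ 1406.5511 billion.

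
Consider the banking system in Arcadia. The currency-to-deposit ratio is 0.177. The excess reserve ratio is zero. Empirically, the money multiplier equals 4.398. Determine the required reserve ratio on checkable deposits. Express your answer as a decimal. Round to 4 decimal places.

0.0906

Using m = 4.398. Since m = (1 + c)/(c + rr + e), the denominator satisfies c + rr + e = (1 + c)/m = (1 + 0.177) / 4.398 ≈ 0.267622.
With c = 0.177 and e = 0, the required reserve ratio on checkable deposits is 0.267622 − 0.177 − 0 = 0.090622.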